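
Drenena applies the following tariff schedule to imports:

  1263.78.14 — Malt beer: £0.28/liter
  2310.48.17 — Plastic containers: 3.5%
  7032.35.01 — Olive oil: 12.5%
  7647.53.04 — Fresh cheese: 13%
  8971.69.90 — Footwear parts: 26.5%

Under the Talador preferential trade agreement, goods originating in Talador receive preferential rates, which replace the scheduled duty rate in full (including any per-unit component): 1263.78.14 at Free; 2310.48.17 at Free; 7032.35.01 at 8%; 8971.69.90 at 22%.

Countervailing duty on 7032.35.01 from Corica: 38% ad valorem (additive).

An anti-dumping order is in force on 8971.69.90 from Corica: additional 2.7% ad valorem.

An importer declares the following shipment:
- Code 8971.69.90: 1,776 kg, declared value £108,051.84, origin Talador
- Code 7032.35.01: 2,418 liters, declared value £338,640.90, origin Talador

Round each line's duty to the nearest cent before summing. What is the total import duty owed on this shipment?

Line 1 (8971.69.90, Talador, 1,776 kg, £108,051.84):
Base rate for 8971.69.90 is 26.5%.
Origin Talador qualifies under the Drenena–Talador agreement and 8971.69.90 is covered: preferential rate 22% applies instead.
The additional-duty order on 8971.69.90 targets Corica, not Talador; it does not apply.
Duty = £108,051.84 × 22% = £23,771.40.
Line 2 (7032.35.01, Talador, 2,418 liters, £338,640.90):
Base rate for 7032.35.01 is 12.5%.
Origin Talador qualifies under the Drenena–Talador agreement and 7032.35.01 is covered: preferential rate 8% applies instead.
The additional-duty order on 7032.35.01 targets Corica, not Talador; it does not apply.
Duty = £338,640.90 × 8% = £27,091.27.
Total = £23,771.40 + £27,091.27 = £50,862.67.

£50,862.67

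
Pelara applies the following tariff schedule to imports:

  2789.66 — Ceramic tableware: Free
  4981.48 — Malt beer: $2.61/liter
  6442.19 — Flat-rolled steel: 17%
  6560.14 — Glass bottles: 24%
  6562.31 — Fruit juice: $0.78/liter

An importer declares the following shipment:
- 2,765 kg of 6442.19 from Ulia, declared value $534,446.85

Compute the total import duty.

$90,855.96

Line 1 (6442.19, Ulia, 2,765 kg, $534,446.85):
Base rate for 6442.19 is 17%.
Duty = $534,446.85 × 17% = $90,855.96.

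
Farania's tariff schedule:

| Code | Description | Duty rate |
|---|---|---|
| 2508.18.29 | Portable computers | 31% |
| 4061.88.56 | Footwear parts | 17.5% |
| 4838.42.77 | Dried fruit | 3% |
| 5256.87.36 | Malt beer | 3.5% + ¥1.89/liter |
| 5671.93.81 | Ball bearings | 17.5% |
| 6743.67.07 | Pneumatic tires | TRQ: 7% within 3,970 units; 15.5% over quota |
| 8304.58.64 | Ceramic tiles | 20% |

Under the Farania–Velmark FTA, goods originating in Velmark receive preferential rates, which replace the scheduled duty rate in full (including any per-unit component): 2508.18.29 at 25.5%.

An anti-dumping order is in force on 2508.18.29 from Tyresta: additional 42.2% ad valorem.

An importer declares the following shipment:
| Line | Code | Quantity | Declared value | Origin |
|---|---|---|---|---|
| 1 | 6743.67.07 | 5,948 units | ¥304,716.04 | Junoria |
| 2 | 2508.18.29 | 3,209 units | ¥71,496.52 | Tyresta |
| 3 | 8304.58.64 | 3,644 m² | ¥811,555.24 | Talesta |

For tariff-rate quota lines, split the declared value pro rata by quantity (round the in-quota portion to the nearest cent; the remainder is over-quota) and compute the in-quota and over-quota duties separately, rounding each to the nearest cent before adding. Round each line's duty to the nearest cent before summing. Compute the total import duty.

¥244,589.93

Line 1 (6743.67.07, Junoria, 5,948 units, ¥304,716.04):
Code 6743.67.07 is under a tariff-rate quota (threshold 3,970 units). In-quota: 3,970 units at 7%; over-quota: 1,978 units at 15.5%.
Pro-rata value split: in-quota = ¥304,716.04 × 3,970/5,948 = ¥203,383.10; over-quota = ¥304,716.04 − ¥203,383.10 = ¥101,332.94.
In-quota duty = ¥203,383.10 × 7% = ¥14,236.82. Over-quota duty = ¥101,332.94 × 15.5% = ¥15,706.61.
Line duty = ¥14,236.82 + ¥15,706.61 = ¥29,943.43.
Line 2 (2508.18.29, Tyresta, 3,209 units, ¥71,496.52):
Base rate for 2508.18.29 is 31%.
2508.18.29 has an FTA preferential rate, but origin Tyresta is not Velmark; base rate stands.
Additional duty on 2508.18.29 from Tyresta: +42.2%. Applied ad valorem rate: 31% + 42.2% = 73.2%.
Duty = ¥71,496.52 × 73.2% = ¥52,335.45.
Line 3 (8304.58.64, Talesta, 3,644 m², ¥811,555.24):
Base rate for 8304.58.64 is 20%.
Duty = ¥811,555.24 × 20% = ¥162,311.05.
Total = ¥29,943.43 + ¥52,335.45 + ¥162,311.05 = ¥244,589.93.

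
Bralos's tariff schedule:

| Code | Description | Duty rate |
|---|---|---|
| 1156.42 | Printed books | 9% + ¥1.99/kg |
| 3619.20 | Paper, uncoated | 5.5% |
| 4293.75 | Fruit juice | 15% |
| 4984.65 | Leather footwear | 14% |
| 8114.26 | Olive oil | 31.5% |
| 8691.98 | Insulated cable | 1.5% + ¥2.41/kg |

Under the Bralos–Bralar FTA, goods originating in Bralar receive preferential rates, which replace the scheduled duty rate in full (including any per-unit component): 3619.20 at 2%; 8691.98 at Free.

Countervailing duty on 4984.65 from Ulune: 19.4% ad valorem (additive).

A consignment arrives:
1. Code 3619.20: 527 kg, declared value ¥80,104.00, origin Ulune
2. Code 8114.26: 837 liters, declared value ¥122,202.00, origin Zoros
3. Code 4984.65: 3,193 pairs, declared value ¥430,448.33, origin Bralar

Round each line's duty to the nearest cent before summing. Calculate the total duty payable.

¥103,162.12

Line 1 (3619.20, Ulune, 527 kg, ¥80,104.00):
Base rate for 3619.20 is 5.5%.
3619.20 has an FTA preferential rate, but origin Ulune is not Bralar; base rate stands.
Duty = ¥80,104.00 × 5.5% = ¥4,405.72.
Line 2 (8114.26, Zoros, 837 liters, ¥122,202.00):
Base rate for 8114.26 is 31.5%.
Duty = ¥122,202.00 × 31.5% = ¥38,493.63.
Line 3 (4984.65, Bralar, 3,193 pairs, ¥430,448.33):
Base rate for 4984.65 is 14%.
Origin Bralar is the FTA partner but 4984.65 is not on the preference list; base rate stands.
The additional-duty order on 4984.65 targets Ulune, not Bralar; it does not apply.
Duty = ¥430,448.33 × 14% = ¥60,262.77.
Total = ¥4,405.72 + ¥38,493.63 + ¥60,262.77 = ¥103,162.12.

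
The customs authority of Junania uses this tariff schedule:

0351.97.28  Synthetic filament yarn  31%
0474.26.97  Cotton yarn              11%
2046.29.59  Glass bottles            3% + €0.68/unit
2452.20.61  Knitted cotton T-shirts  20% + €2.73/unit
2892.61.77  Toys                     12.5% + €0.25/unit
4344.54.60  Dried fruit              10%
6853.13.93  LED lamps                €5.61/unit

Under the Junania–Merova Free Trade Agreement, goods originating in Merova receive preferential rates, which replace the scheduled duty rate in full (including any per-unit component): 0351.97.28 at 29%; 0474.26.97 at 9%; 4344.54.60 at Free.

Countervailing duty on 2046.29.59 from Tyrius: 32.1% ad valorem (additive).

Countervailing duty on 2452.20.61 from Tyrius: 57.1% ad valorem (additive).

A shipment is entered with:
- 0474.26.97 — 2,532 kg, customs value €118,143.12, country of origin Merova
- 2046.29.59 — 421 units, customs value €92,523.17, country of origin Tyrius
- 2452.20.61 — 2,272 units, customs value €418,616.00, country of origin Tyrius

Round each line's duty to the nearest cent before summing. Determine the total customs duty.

€372,350.29

Line 1 (0474.26.97, Merova, 2,532 kg, €118,143.12):
Base rate for 0474.26.97 is 11%.
Origin Merova qualifies under the Junania–Merova agreement and 0474.26.97 is covered: preferential rate 9% applies instead.
Duty = €118,143.12 × 9% = €10,632.88.
Line 2 (2046.29.59, Tyrius, 421 units, €92,523.17):
Base rate for 2046.29.59 is 3% + €0.68/unit.
Additional duty on 2046.29.59 from Tyrius: +32.1%. Applied ad valorem rate: 3% + 32.1% = 35.1%.
Duty = €92,523.17 × 35.1% + 421 × €0.68 = €32,761.91.
Line 3 (2452.20.61, Tyrius, 2,272 units, €418,616.00):
Base rate for 2452.20.61 is 20% + €2.73/unit.
Additional duty on 2452.20.61 from Tyrius: +57.1%. Applied ad valorem rate: 20% + 57.1% = 77.1%.
Duty = €418,616.00 × 77.1% + 2,272 × €2.73 = €328,955.50.
Total = €10,632.88 + €32,761.91 + €328,955.50 = €372,350.29.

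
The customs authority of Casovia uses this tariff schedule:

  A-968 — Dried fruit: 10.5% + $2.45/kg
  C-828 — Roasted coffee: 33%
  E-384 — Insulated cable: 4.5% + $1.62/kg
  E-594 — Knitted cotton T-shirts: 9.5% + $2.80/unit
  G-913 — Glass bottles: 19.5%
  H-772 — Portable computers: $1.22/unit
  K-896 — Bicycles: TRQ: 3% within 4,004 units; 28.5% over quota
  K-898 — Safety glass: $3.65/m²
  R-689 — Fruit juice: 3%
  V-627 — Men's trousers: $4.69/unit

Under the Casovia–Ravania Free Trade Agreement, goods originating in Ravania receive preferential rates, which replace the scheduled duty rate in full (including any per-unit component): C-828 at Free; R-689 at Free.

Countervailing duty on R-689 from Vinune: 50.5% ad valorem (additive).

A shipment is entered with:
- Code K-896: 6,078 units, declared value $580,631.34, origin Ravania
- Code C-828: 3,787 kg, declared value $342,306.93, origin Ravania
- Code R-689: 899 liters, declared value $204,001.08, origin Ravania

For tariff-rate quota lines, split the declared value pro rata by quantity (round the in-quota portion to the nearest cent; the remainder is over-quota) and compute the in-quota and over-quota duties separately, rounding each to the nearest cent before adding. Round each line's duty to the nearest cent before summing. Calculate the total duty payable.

$67,941.89

Line 1 (K-896, Ravania, 6,078 units, $580,631.34):
Code K-896 is under a tariff-rate quota (threshold 4,004 units). In-quota: 4,004 units at 3%; over-quota: 2,074 units at 28.5%.
Pro-rata value split: in-quota = $580,631.34 × 4,004/6,078 = $382,502.12; over-quota = $580,631.34 − $382,502.12 = $198,129.22.
In-quota duty = $382,502.12 × 3% = $11,475.06. Over-quota duty = $198,129.22 × 28.5% = $56,466.83.
Line duty = $11,475.06 + $56,466.83 = $67,941.89.
Line 2 (C-828, Ravania, 3,787 kg, $342,306.93):
Base rate for C-828 is 33%.
Origin Ravania qualifies under the Casovia–Ravania agreement and C-828 is covered: preferential rate Free applies instead.
Duty = $342,306.93 × 0% = $0.00.
Line 3 (R-689, Ravania, 899 liters, $204,001.08):
Base rate for R-689 is 3%.
Origin Ravania qualifies under the Casovia–Ravania agreement and R-689 is covered: preferential rate Free applies instead.
The additional-duty order on R-689 targets Vinune, not Ravania; it does not apply.
Duty = $204,001.08 × 0% = $0.00.
Total = $67,941.89 + $0.00 + $0.00 = $67,941.89.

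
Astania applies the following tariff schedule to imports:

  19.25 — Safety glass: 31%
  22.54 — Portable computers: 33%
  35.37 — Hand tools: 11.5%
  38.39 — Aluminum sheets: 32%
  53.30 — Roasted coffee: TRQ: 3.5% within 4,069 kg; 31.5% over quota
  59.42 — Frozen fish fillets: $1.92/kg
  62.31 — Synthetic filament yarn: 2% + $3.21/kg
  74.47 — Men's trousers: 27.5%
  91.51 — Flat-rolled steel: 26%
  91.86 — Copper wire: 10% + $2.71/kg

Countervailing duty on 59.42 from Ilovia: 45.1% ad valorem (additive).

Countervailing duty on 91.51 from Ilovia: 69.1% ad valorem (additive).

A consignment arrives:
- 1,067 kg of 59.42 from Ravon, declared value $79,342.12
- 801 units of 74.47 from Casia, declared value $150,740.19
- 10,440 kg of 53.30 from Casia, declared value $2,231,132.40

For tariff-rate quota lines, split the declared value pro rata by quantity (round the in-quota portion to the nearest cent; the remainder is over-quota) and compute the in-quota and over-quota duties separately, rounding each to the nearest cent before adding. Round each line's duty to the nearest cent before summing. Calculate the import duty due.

$502,824.82

Line 1 (59.42, Ravon, 1,067 kg, $79,342.12):
Base rate for 59.42 is $1.92/kg.
The additional-duty order on 59.42 targets Ilovia, not Ravon; it does not apply.
Duty = 1,067 × $1.92 = $2,048.64.
Line 2 (74.47, Casia, 801 units, $150,740.19):
Base rate for 74.47 is 27.5%.
Duty = $150,740.19 × 27.5% = $41,453.55.
Line 3 (53.30, Casia, 10,440 kg, $2,231,132.40):
Code 53.30 is under a tariff-rate quota (threshold 4,069 kg). In-quota: 4,069 kg at 3.5%; over-quota: 6,371 kg at 31.5%.
Pro-rata value split: in-quota = $2,231,132.40 × 4,069/10,440 = $869,585.99; over-quota = $2,231,132.40 − $869,585.99 = $1,361,546.41.
In-quota duty = $869,585.99 × 3.5% = $30,435.51. Over-quota duty = $1,361,546.41 × 31.5% = $428,887.12.
Line duty = $30,435.51 + $428,887.12 = $459,322.63.
Total = $2,048.64 + $41,453.55 + $459,322.63 = $502,824.82.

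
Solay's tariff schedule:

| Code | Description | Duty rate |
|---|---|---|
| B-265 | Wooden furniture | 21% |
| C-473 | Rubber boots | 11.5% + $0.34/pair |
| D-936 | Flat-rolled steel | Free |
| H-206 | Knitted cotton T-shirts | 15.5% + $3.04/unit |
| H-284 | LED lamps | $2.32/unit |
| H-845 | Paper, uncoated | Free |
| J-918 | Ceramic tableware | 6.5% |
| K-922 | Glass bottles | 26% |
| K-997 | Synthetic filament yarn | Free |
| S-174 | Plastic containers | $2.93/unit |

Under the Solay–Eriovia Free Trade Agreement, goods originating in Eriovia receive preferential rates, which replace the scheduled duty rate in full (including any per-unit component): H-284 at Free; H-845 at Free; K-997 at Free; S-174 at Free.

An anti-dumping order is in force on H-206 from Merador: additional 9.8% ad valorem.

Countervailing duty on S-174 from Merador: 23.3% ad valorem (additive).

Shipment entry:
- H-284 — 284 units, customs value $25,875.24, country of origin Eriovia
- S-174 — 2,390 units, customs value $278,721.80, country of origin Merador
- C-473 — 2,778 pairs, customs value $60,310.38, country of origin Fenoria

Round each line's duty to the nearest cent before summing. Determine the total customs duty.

Line 1 (H-284, Eriovia, 284 units, $25,875.24):
Base rate for H-284 is $2.32/unit.
Origin Eriovia qualifies under the Solay–Eriovia agreement and H-284 is covered: preferential rate Free applies instead.
Duty = $25,875.24 × 0% = $0.00.
Line 2 (S-174, Merador, 2,390 units, $278,721.80):
Base rate for S-174 is $2.93/unit.
S-174 has an FTA preferential rate, but origin Merador is not Eriovia; base rate stands.
Additional duty on S-174 from Merador: +23.3% ad valorem. Applied ad valorem rate = 23.3%.
Duty = $278,721.80 × 23.3% + 2,390 × $2.93 = $71,944.88.
Line 3 (C-473, Fenoria, 2,778 pairs, $60,310.38):
Base rate for C-473 is 11.5% + $0.34/pair.
Duty = $60,310.38 × 11.5% + 2,778 × $0.34 = $7,880.21.
Total = $0.00 + $71,944.88 + $7,880.21 = $79,825.09.

$79,825.09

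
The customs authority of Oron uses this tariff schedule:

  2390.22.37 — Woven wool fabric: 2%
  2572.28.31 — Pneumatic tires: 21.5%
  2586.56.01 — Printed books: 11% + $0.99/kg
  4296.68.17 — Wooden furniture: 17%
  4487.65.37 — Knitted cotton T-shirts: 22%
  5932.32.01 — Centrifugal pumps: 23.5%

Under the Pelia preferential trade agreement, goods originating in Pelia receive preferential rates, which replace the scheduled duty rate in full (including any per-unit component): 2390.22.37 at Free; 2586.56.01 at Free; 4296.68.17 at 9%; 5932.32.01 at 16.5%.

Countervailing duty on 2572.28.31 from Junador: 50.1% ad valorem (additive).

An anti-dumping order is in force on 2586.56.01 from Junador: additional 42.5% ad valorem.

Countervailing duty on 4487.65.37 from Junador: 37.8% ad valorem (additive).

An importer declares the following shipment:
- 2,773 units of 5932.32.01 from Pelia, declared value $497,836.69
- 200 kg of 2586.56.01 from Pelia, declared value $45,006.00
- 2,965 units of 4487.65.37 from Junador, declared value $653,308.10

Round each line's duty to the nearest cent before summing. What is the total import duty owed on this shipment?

Line 1 (5932.32.01, Pelia, 2,773 units, $497,836.69):
Base rate for 5932.32.01 is 23.5%.
Origin Pelia qualifies under the Oron–Pelia agreement and 5932.32.01 is covered: preferential rate 16.5% applies instead.
Duty = $497,836.69 × 16.5% = $82,143.05.
Line 2 (2586.56.01, Pelia, 200 kg, $45,006.00):
Base rate for 2586.56.01 is 11% + $0.99/kg.
Origin Pelia qualifies under the Oron–Pelia agreement and 2586.56.01 is covered: preferential rate Free applies instead.
The additional-duty order on 2586.56.01 targets Junador, not Pelia; it does not apply.
Duty = $45,006.00 × 0% = $0.00.
Line 3 (4487.65.37, Junador, 2,965 units, $653,308.10):
Base rate for 4487.65.37 is 22%.
Additional duty on 4487.65.37 from Junador: +37.8%. Applied ad valorem rate: 22% + 37.8% = 59.8%.
Duty = $653,308.10 × 59.8% = $390,678.24.
Total = $82,143.05 + $0.00 + $390,678.24 = $472,821.29.

$472,821.29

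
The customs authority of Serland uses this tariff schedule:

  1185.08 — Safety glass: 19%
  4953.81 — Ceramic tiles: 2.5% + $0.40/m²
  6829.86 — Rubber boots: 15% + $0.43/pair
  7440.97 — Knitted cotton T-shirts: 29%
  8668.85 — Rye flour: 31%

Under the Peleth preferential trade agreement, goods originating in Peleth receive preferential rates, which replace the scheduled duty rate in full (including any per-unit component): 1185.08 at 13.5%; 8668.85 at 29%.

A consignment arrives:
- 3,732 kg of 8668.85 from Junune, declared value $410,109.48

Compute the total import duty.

Line 1 (8668.85, Junune, 3,732 kg, $410,109.48):
Base rate for 8668.85 is 31%.
8668.85 has an FTA preferential rate, but origin Junune is not Peleth; base rate stands.
Duty = $410,109.48 × 31% = $127,133.94.

$127,133.94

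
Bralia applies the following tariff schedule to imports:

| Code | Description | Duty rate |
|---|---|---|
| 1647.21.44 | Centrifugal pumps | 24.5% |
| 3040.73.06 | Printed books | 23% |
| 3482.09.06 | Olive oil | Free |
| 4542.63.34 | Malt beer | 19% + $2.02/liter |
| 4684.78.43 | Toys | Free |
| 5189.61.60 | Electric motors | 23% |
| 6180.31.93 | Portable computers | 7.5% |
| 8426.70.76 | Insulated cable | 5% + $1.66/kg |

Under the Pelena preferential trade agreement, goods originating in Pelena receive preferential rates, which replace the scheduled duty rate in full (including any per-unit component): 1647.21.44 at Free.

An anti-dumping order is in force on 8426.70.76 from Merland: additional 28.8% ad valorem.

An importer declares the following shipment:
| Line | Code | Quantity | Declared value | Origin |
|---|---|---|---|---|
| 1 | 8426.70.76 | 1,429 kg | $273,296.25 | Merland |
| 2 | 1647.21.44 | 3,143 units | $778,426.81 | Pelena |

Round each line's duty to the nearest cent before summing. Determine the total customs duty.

$94,746.27

Line 1 (8426.70.76, Merland, 1,429 kg, $273,296.25):
Base rate for 8426.70.76 is 5% + $1.66/kg.
Additional duty on 8426.70.76 from Merland: +28.8%. Applied ad valorem rate: 5% + 28.8% = 33.8%.
Duty = $273,296.25 × 33.8% + 1,429 × $1.66 = $94,746.27.
Line 2 (1647.21.44, Pelena, 3,143 units, $778,426.81):
Base rate for 1647.21.44 is 24.5%.
Origin Pelena qualifies under the Bralia–Pelena agreement and 1647.21.44 is covered: preferential rate Free applies instead.
Duty = $778,426.81 × 0% = $0.00.
Total = $94,746.27 + $0.00 = $94,746.27.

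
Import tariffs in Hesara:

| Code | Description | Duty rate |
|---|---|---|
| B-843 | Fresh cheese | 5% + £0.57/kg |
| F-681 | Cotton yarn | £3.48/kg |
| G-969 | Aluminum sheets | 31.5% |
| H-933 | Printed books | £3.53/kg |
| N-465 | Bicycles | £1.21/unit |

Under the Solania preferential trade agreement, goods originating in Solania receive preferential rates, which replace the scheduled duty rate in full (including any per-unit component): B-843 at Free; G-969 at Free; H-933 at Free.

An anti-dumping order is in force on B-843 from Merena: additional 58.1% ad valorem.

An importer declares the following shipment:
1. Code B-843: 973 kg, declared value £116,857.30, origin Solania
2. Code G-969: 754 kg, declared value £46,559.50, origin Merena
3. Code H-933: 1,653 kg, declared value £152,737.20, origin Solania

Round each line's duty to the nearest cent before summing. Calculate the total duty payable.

£14,666.24

Line 1 (B-843, Solania, 973 kg, £116,857.30):
Base rate for B-843 is 5% + £0.57/kg.
Origin Solania qualifies under the Hesara–Solania agreement and B-843 is covered: preferential rate Free applies instead.
The additional-duty order on B-843 targets Merena, not Solania; it does not apply.
Duty = £116,857.30 × 0% = £0.00.
Line 2 (G-969, Merena, 754 kg, £46,559.50):
Base rate for G-969 is 31.5%.
G-969 has an FTA preferential rate, but origin Merena is not Solania; base rate stands.
Duty = £46,559.50 × 31.5% = £14,666.24.
Line 3 (H-933, Solania, 1,653 kg, £152,737.20):
Base rate for H-933 is £3.53/kg.
Origin Solania qualifies under the Hesara–Solania agreement and H-933 is covered: preferential rate Free applies instead.
Duty = £152,737.20 × 0% = £0.00.
Total = £0.00 + £14,666.24 + £0.00 = £14,666.24.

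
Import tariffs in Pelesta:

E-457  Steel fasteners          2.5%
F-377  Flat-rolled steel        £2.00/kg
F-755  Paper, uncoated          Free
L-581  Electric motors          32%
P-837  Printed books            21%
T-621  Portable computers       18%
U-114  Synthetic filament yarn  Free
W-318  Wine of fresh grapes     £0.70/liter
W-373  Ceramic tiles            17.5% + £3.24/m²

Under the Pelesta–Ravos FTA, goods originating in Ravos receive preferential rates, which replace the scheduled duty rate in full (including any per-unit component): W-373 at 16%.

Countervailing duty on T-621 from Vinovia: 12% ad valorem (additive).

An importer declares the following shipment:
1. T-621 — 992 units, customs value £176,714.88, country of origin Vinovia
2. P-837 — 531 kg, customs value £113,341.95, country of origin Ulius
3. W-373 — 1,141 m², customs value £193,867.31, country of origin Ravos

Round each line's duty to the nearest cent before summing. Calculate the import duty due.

Line 1 (T-621, Vinovia, 992 units, £176,714.88):
Base rate for T-621 is 18%.
Additional duty on T-621 from Vinovia: +12%. Applied ad valorem rate: 18% + 12% = 30%.
Duty = £176,714.88 × 30% = £53,014.46.
Line 2 (P-837, Ulius, 531 kg, £113,341.95):
Base rate for P-837 is 21%.
Duty = £113,341.95 × 21% = £23,801.81.
Line 3 (W-373, Ravos, 1,141 m², £193,867.31):
Base rate for W-373 is 17.5% + £3.24/m².
Origin Ravos qualifies under the Pelesta–Ravos agreement and W-373 is covered: preferential rate 16% applies instead.
Duty = £193,867.31 × 16% = £31,018.77.
Total = £53,014.46 + £23,801.81 + £31,018.77 = £107,835.04.

£107,835.04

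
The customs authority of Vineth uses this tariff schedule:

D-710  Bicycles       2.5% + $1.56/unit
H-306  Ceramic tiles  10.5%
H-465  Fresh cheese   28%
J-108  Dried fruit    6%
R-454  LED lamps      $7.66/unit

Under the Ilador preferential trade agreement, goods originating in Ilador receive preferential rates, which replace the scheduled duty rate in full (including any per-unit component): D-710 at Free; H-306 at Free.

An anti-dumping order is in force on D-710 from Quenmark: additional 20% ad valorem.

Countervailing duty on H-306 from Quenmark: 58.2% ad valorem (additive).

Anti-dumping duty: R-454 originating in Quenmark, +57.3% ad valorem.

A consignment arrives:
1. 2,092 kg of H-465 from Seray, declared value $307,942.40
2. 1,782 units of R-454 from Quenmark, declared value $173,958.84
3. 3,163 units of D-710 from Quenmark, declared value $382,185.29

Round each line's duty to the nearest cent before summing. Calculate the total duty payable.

Line 1 (H-465, Seray, 2,092 kg, $307,942.40):
Base rate for H-465 is 28%.
Duty = $307,942.40 × 28% = $86,223.87.
Line 2 (R-454, Quenmark, 1,782 units, $173,958.84):
Base rate for R-454 is $7.66/unit.
Additional duty on R-454 from Quenmark: +57.3% ad valorem. Applied ad valorem rate = 57.3%.
Duty = $173,958.84 × 57.3% + 1,782 × $7.66 = $113,328.54.
Line 3 (D-710, Quenmark, 3,163 units, $382,185.29):
Base rate for D-710 is 2.5% + $1.56/unit.
D-710 has an FTA preferential rate, but origin Quenmark is not Ilador; base rate stands.
Additional duty on D-710 from Quenmark: +20%. Applied ad valorem rate: 2.5% + 20% = 22.5%.
Duty = $382,185.29 × 22.5% + 3,163 × $1.56 = $90,925.97.
Total = $86,223.87 + $113,328.54 + $90,925.97 = $290,478.38.

$290,478.38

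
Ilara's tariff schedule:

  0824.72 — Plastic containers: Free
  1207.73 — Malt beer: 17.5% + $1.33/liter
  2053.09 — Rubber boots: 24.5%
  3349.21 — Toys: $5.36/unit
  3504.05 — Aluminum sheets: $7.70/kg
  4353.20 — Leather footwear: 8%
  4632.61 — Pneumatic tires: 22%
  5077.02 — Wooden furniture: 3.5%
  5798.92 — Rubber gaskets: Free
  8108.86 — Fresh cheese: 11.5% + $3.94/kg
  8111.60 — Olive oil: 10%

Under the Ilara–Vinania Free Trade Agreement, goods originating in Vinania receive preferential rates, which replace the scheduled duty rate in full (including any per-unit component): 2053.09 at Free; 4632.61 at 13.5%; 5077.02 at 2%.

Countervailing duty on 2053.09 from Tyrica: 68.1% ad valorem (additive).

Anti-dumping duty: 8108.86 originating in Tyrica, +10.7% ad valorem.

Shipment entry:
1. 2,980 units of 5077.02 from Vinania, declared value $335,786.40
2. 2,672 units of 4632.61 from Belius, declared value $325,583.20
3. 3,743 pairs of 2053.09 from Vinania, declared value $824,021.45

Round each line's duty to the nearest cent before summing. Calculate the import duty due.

$78,344.03

Line 1 (5077.02, Vinania, 2,980 units, $335,786.40):
Base rate for 5077.02 is 3.5%.
Origin Vinania qualifies under the Ilara–Vinania agreement and 5077.02 is covered: preferential rate 2% applies instead.
Duty = $335,786.40 × 2% = $6,715.73.
Line 2 (4632.61, Belius, 2,672 units, $325,583.20):
Base rate for 4632.61 is 22%.
4632.61 has an FTA preferential rate, but origin Belius is not Vinania; base rate stands.
Duty = $325,583.20 × 22% = $71,628.30.
Line 3 (2053.09, Vinania, 3,743 pairs, $824,021.45):
Base rate for 2053.09 is 24.5%.
Origin Vinania qualifies under the Ilara–Vinania agreement and 2053.09 is covered: preferential rate Free applies instead.
The additional-duty order on 2053.09 targets Tyrica, not Vinania; it does not apply.
Duty = $824,021.45 × 0% = $0.00.
Total = $6,715.73 + $71,628.30 + $0.00 = $78,344.03.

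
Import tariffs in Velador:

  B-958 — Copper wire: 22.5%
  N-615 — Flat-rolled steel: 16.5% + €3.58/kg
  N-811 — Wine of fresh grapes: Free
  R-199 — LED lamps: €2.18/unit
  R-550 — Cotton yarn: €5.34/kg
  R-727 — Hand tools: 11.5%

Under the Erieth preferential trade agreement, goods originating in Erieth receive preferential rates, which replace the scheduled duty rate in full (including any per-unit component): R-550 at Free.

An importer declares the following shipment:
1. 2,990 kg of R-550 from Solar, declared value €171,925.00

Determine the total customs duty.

€15,966.60

Line 1 (R-550, Solar, 2,990 kg, €171,925.00):
Base rate for R-550 is €5.34/kg.
R-550 has an FTA preferential rate, but origin Solar is not Erieth; base rate stands.
Duty = 2,990 × €5.34 = €15,966.60.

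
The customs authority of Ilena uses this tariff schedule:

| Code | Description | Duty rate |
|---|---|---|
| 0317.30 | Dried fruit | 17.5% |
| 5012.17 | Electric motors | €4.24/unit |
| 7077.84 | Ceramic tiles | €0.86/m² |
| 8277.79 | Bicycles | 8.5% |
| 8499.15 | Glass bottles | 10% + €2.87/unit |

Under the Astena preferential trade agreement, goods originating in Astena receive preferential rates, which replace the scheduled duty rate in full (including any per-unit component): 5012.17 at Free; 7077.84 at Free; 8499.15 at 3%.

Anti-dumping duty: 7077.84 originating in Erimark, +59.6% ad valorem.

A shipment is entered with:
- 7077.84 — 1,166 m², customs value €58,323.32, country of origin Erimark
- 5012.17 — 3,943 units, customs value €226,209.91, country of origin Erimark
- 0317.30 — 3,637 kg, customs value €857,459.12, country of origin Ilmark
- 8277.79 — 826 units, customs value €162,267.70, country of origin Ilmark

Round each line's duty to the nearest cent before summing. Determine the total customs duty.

Line 1 (7077.84, Erimark, 1,166 m², €58,323.32):
Base rate for 7077.84 is €0.86/m².
7077.84 has an FTA preferential rate, but origin Erimark is not Astena; base rate stands.
Additional duty on 7077.84 from Erimark: +59.6% ad valorem. Applied ad valorem rate = 59.6%.
Duty = €58,323.32 × 59.6% + 1,166 × €0.86 = €35,763.46.
Line 2 (5012.17, Erimark, 3,943 units, €226,209.91):
Base rate for 5012.17 is €4.24/unit.
5012.17 has an FTA preferential rate, but origin Erimark is not Astena; base rate stands.
Duty = 3,943 × €4.24 = €16,718.32.
Line 3 (0317.30, Ilmark, 3,637 kg, €857,459.12):
Base rate for 0317.30 is 17.5%.
Duty = €857,459.12 × 17.5% = €150,055.35.
Line 4 (8277.79, Ilmark, 826 units, €162,267.70):
Base rate for 8277.79 is 8.5%.
Duty = €162,267.70 × 8.5% = €13,792.75.
Total = €35,763.46 + €16,718.32 + €150,055.35 + €13,792.75 = €216,329.88.

€216,329.88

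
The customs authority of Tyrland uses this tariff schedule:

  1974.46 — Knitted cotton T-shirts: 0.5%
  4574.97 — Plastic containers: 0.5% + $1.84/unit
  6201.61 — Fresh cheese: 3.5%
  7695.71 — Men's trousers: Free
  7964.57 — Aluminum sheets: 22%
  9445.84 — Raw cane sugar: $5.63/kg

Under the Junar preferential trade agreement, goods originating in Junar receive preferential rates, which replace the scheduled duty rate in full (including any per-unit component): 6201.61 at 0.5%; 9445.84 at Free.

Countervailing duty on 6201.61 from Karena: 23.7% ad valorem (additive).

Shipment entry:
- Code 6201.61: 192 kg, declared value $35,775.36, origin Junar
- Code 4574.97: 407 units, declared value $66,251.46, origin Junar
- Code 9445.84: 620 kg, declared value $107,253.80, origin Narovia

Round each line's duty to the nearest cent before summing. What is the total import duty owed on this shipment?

$4,749.62

Line 1 (6201.61, Junar, 192 kg, $35,775.36):
Base rate for 6201.61 is 3.5%.
Origin Junar qualifies under the Tyrland–Junar agreement and 6201.61 is covered: preferential rate 0.5% applies instead.
The additional-duty order on 6201.61 targets Karena, not Junar; it does not apply.
Duty = $35,775.36 × 0.5% = $178.88.
Line 2 (4574.97, Junar, 407 units, $66,251.46):
Base rate for 4574.97 is 0.5% + $1.84/unit.
Origin Junar is the FTA partner but 4574.97 is not on the preference list; base rate stands.
Duty = $66,251.46 × 0.5% + 407 × $1.84 = $1,080.14.
Line 3 (9445.84, Narovia, 620 kg, $107,253.80):
Base rate for 9445.84 is $5.63/kg.
9445.84 has an FTA preferential rate, but origin Narovia is not Junar; base rate stands.
Duty = 620 × $5.63 = $3,490.60.
Total = $178.88 + $1,080.14 + $3,490.60 = $4,749.62.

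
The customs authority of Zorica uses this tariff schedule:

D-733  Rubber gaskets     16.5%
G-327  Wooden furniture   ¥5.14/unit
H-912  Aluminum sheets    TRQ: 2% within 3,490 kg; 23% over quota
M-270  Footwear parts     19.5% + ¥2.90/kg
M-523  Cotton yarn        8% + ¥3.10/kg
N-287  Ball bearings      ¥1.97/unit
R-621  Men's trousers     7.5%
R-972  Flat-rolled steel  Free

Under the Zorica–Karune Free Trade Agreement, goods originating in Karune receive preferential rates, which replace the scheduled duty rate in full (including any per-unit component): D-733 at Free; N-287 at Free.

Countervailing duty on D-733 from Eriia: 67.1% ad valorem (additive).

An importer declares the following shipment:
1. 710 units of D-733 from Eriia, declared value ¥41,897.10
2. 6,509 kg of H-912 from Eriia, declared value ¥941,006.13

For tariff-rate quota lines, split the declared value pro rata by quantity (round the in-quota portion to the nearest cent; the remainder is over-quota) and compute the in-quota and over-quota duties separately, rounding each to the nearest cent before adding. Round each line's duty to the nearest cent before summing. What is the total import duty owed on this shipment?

Line 1 (D-733, Eriia, 710 units, ¥41,897.10):
Base rate for D-733 is 16.5%.
D-733 has an FTA preferential rate, but origin Eriia is not Karune; base rate stands.
Additional duty on D-733 from Eriia: +67.1%. Applied ad valorem rate: 16.5% + 67.1% = 83.6%.
Duty = ¥41,897.10 × 83.6% = ¥35,025.98.
Line 2 (H-912, Eriia, 6,509 kg, ¥941,006.13):
Code H-912 is under a tariff-rate quota (threshold 3,490 kg). In-quota: 3,490 kg at 2%; over-quota: 3,019 kg at 23%.
Pro-rata value split: in-quota = ¥941,006.13 × 3,490/6,509 = ¥504,549.30; over-quota = ¥941,006.13 − ¥504,549.30 = ¥436,456.83.
In-quota duty = ¥504,549.30 × 2% = ¥10,090.99. Over-quota duty = ¥436,456.83 × 23% = ¥100,385.07.
Line duty = ¥10,090.99 + ¥100,385.07 = ¥110,476.06.
Total = ¥35,025.98 + ¥110,476.06 = ¥145,502.04.

¥145,502.04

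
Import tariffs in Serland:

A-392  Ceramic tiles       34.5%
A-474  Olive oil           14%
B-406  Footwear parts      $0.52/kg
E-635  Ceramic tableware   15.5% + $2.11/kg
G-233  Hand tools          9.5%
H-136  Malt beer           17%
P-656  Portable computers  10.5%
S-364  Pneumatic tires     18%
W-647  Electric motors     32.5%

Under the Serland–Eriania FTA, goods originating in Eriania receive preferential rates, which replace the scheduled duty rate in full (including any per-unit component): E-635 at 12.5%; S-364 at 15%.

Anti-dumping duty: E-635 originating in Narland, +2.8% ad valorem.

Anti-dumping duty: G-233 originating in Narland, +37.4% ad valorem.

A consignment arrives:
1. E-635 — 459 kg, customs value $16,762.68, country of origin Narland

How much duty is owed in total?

Line 1 (E-635, Narland, 459 kg, $16,762.68):
Base rate for E-635 is 15.5% + $2.11/kg.
E-635 has an FTA preferential rate, but origin Narland is not Eriania; base rate stands.
Additional duty on E-635 from Narland: +2.8%. Applied ad valorem rate: 15.5% + 2.8% = 18.3%.
Duty = $16,762.68 × 18.3% + 459 × $2.11 = $4,036.06.

$4,036.06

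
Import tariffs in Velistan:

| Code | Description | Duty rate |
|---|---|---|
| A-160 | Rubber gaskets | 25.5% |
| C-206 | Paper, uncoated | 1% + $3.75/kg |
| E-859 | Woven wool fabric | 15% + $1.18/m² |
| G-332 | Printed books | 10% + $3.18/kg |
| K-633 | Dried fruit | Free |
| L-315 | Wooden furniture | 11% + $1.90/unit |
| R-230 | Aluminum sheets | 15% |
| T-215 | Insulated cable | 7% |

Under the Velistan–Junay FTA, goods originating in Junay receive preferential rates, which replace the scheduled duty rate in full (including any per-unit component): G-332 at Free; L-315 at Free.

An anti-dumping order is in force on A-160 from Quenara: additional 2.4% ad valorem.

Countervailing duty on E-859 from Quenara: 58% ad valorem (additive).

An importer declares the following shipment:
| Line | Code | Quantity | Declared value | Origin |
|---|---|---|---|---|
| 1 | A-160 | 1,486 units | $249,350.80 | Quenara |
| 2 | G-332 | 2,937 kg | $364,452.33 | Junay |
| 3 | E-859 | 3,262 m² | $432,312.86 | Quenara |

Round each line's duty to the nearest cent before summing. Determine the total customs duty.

$389,006.42

Line 1 (A-160, Quenara, 1,486 units, $249,350.80):
Base rate for A-160 is 25.5%.
Additional duty on A-160 from Quenara: +2.4%. Applied ad valorem rate: 25.5% + 2.4% = 27.9%.
Duty = $249,350.80 × 27.9% = $69,568.87.
Line 2 (G-332, Junay, 2,937 kg, $364,452.33):
Base rate for G-332 is 10% + $3.18/kg.
Origin Junay qualifies under the Velistan–Junay agreement and G-332 is covered: preferential rate Free applies instead.
Duty = $364,452.33 × 0% = $0.00.
Line 3 (E-859, Quenara, 3,262 m², $432,312.86):
Base rate for E-859 is 15% + $1.18/m².
Additional duty on E-859 from Quenara: +58%. Applied ad valorem rate: 15% + 58% = 73%.
Duty = $432,312.86 × 73% + 3,262 × $1.18 = $319,437.55.
Total = $69,568.87 + $0.00 + $319,437.55 = $389,006.42.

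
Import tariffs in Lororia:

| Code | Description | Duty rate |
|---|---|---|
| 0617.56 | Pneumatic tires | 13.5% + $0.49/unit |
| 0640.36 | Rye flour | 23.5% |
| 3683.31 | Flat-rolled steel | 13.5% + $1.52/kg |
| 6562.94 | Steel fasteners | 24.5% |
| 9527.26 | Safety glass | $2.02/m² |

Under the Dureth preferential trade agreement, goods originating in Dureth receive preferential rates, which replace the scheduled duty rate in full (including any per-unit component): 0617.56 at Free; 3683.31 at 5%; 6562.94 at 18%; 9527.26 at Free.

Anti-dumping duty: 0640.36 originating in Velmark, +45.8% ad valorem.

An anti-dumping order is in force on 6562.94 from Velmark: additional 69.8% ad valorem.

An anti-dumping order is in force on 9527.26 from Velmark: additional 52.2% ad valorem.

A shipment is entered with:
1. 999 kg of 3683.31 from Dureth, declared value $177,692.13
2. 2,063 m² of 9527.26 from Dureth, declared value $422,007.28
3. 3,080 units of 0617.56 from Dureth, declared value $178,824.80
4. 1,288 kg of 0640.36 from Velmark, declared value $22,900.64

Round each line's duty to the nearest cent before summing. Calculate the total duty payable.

Line 1 (3683.31, Dureth, 999 kg, $177,692.13):
Base rate for 3683.31 is 13.5% + $1.52/kg.
Origin Dureth qualifies under the Lororia–Dureth agreement and 3683.31 is covered: preferential rate 5% applies instead.
Duty = $177,692.13 × 5% = $8,884.61.
Line 2 (9527.26, Dureth, 2,063 m², $422,007.28):
Base rate for 9527.26 is $2.02/m².
Origin Dureth qualifies under the Lororia–Dureth agreement and 9527.26 is covered: preferential rate Free applies instead.
The additional-duty order on 9527.26 targets Velmark, not Dureth; it does not apply.
Duty = $422,007.28 × 0% = $0.00.
Line 3 (0617.56, Dureth, 3,080 units, $178,824.80):
Base rate for 0617.56 is 13.5% + $0.49/unit.
Origin Dureth qualifies under the Lororia–Dureth agreement and 0617.56 is covered: preferential rate Free applies instead.
Duty = $178,824.80 × 0% = $0.00.
Line 4 (0640.36, Velmark, 1,288 kg, $22,900.64):
Base rate for 0640.36 is 23.5%.
Additional duty on 0640.36 from Velmark: +45.8%. Applied ad valorem rate: 23.5% + 45.8% = 69.3%.
Duty = $22,900.64 × 69.3% = $15,870.14.
Total = $8,884.61 + $0.00 + $0.00 + $15,870.14 = $24,754.75.

$24,754.75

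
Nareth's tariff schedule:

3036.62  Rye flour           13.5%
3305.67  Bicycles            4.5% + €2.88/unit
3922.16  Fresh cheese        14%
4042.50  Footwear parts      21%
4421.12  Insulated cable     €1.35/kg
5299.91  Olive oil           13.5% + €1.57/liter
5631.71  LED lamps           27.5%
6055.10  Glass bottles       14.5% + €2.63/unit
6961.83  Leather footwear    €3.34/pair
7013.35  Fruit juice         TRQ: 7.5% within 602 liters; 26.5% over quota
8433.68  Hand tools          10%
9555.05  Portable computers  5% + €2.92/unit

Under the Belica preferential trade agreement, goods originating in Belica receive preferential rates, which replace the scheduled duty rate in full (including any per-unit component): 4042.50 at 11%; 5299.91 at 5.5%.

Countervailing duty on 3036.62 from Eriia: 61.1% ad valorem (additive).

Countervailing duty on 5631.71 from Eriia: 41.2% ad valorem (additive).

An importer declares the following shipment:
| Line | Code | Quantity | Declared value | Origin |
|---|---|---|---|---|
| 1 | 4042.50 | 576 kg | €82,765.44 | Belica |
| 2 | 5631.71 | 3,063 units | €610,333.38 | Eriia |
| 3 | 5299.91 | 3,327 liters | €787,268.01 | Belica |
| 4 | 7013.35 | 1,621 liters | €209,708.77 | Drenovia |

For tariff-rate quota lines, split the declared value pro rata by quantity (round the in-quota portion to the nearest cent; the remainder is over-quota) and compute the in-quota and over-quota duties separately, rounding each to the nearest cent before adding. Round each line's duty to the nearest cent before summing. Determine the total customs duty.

Line 1 (4042.50, Belica, 576 kg, €82,765.44):
Base rate for 4042.50 is 21%.
Origin Belica qualifies under the Nareth–Belica agreement and 4042.50 is covered: preferential rate 11% applies instead.
Duty = €82,765.44 × 11% = €9,104.20.
Line 2 (5631.71, Eriia, 3,063 units, €610,333.38):
Base rate for 5631.71 is 27.5%.
Additional duty on 5631.71 from Eriia: +41.2%. Applied ad valorem rate: 27.5% + 41.2% = 68.7%.
Duty = €610,333.38 × 68.7% = €419,299.03.
Line 3 (5299.91, Belica, 3,327 liters, €787,268.01):
Base rate for 5299.91 is 13.5% + €1.57/liter.
Origin Belica qualifies under the Nareth–Belica agreement and 5299.91 is covered: preferential rate 5.5% applies instead.
Duty = €787,268.01 × 5.5% = €43,299.74.
Line 4 (7013.35, Drenovia, 1,621 liters, €209,708.77):
Code 7013.35 is under a tariff-rate quota (threshold 602 liters). In-quota: 602 liters at 7.5%; over-quota: 1,019 liters at 26.5%.
Pro-rata value split: in-quota = €209,708.77 × 602/1,621 = €77,880.74; over-quota = €209,708.77 − €77,880.74 = €131,828.03.
In-quota duty = €77,880.74 × 7.5% = €5,841.06. Over-quota duty = €131,828.03 × 26.5% = €34,934.43.
Line duty = €5,841.06 + €34,934.43 = €40,775.49.
Total = €9,104.20 + €419,299.03 + €43,299.74 + €40,775.49 = €512,478.46.

€512,478.46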